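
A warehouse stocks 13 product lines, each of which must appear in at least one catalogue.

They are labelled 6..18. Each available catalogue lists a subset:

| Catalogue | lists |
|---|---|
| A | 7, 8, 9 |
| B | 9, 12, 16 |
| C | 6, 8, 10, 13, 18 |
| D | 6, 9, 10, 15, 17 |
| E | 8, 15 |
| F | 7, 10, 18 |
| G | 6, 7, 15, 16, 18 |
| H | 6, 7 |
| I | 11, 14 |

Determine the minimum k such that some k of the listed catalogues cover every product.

Take {B, C, D, F, I}. Their union is {6, 7, 8, 9, 10, 11, 12, 13, 14, 15, 16, 17, 18}, which is all 13 products.
No 4 of the 9 catalogues cover everything (all 126 combinations miss at least one product), so 5 is optimal.

5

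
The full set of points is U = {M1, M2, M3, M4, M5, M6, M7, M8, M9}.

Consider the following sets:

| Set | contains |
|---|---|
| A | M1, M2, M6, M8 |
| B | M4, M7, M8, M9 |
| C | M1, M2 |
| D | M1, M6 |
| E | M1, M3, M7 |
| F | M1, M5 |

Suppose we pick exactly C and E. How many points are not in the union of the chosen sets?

5

Union of C, E = {M1, M2, M3, M7}.
Not covered: M4, M5, M6, M8, M9 — 5 points.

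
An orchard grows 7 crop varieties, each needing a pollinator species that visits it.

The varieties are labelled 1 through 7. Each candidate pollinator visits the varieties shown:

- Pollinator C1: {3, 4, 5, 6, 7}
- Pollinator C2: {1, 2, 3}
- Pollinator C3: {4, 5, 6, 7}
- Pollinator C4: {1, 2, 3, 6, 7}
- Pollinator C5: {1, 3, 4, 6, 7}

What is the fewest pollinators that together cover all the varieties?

Take {C3, C4}. Their union is {1, 2, 3, 4, 5, 6, 7}, which is all 7 varieties.
No single pollinator has all 7 varieties (the largest, C1, has 5), so 2 is optimal.

2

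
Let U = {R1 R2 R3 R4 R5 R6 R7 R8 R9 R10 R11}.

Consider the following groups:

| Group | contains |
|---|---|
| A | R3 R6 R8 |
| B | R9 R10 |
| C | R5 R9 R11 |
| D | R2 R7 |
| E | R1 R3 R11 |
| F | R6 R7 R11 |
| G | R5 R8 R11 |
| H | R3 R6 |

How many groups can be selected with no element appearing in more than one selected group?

B, D, G, H are pairwise disjoint (B={R9,R10}; D={R2,R7}; G={R5,R8,R11}; H={R3,R6}).
Every remaining group overlaps one of these, and no 5 of the listed groups are pairwise disjoint, so 4 is the maximum.

4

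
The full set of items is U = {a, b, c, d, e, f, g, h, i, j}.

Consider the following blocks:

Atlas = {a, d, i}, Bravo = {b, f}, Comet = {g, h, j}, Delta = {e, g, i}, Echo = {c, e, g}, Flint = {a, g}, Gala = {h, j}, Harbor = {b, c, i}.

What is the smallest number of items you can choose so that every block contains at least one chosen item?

The 4 items {a, b, e, j} hit every block.
The blocks Atlas, Bravo, Echo, Gala are pairwise disjoint, so any hitting set needs a separate item for each — at least 4. Hence 4 is optimal.

4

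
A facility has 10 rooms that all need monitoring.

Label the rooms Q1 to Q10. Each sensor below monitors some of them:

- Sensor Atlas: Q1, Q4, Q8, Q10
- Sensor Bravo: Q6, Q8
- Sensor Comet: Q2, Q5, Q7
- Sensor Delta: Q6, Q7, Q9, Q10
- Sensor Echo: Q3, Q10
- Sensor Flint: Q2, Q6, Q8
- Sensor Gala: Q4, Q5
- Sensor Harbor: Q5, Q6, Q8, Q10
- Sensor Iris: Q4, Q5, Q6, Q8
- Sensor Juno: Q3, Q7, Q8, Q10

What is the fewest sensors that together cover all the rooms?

Take {Atlas, Comet, Delta, Juno}. Their union is {Q1, Q2, Q3, Q4, Q5, Q6, Q7, Q8, Q9, Q10}, which is all 10 rooms.
No 3 of the 10 sensors cover everything (all 120 combinations miss at least one room), so 4 is optimal.

4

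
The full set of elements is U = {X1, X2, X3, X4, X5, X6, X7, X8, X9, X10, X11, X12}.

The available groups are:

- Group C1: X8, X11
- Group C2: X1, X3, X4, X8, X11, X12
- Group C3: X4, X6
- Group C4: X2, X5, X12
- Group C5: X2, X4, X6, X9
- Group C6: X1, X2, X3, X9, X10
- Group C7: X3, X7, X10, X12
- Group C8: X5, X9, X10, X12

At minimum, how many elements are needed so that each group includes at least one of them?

4

Take H = {X2, X4, X11, X12}. Each listed group contains at least one of these, so H is a hitting set of size 4.
No choice of 3 elements meets every group, so 4 is the minimum.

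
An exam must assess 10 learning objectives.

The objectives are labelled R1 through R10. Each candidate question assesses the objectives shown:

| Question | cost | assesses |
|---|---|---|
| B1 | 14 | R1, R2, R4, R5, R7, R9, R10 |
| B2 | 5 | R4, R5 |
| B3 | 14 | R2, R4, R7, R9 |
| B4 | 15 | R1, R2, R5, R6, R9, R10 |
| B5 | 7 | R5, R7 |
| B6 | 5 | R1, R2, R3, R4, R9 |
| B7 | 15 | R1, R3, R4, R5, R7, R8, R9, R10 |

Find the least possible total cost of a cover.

30

B4, B7 together cover every objective (B4 ∪ B7 = {R1, R2, R3, R4, R5, R6, R7, R8, R9, R10}); total cost 15 + 15 = 30.
The greedy pick B6, B5, B4, B7 costs 42; no covering selection beats 30.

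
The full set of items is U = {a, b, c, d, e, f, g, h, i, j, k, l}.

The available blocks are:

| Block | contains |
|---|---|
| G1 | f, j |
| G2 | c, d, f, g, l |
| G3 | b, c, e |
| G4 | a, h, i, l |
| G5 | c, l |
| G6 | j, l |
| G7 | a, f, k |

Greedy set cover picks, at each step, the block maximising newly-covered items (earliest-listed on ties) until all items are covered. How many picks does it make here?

Greedy: pick G2 (covers 5 new) → pick G4 (covers 3 new) → pick G3 (covers 2 new) → pick G1 (covers 1 new) → pick G7 (covers 1 new). Total picks: 5.

5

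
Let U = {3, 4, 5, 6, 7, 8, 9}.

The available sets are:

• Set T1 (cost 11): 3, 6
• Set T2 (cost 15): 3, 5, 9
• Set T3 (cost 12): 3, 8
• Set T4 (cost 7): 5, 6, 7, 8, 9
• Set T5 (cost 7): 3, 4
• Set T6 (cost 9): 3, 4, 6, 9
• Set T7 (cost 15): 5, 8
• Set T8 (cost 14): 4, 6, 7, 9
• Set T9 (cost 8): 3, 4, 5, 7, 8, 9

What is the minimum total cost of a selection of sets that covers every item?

14

T4, T5 together cover every item (T4 ∪ T5 = {3, 4, 5, 6, 7, 8, 9}); total cost 7 + 7 = 14.
The greedy pick T9, T4 costs 15; no covering selection beats 14.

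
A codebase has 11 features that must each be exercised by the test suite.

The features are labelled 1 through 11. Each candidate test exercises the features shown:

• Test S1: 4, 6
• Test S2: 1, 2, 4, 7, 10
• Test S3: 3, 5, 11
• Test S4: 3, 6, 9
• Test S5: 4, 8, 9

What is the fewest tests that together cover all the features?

4

S2 and S3 and S4 and S5 together: S2 ∪ S3 ∪ S4 ∪ S5 = {1, 2, 3, 4, 5, 6, 7, 8, 9, 10, 11} — every feature is covered.
No 3 of the 5 tests cover everything (all 10 combinations miss at least one feature), so 4 is optimal.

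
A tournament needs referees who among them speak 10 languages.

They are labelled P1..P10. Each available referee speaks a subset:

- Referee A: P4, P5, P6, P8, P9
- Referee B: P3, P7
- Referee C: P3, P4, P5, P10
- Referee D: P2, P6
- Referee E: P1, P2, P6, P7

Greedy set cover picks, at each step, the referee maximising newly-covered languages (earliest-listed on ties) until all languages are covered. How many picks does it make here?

3

Greedy: pick A (covers 5 new) → pick E (covers 3 new) → pick C (covers 2 new). Total picks: 3.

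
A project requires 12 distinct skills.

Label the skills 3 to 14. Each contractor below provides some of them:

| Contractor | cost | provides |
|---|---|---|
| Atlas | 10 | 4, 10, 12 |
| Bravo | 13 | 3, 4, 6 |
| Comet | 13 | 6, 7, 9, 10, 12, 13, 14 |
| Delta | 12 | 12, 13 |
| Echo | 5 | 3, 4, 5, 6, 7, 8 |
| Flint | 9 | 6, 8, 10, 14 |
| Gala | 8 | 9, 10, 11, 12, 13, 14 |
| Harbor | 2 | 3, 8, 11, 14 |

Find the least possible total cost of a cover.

13

Echo, Gala together cover every skill (Echo ∪ Gala = {3, 4, 5, 6, 7, 8, 9, 10, 11, 12, 13, 14}); total cost 5 + 8 = 13.
The greedy pick Harbor, Echo, Gala costs 15; no covering selection beats 13.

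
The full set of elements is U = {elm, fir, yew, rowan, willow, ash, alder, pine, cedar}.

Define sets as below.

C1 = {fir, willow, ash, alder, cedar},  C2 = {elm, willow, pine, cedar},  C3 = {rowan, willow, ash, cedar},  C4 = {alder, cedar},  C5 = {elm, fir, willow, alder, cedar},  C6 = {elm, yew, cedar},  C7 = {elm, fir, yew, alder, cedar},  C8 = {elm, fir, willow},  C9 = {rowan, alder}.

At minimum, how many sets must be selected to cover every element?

C2, C3, and C7 cover everything between them: the union {elm, fir, yew, rowan, willow, ash, alder, pine, cedar} is all of U.
Only C2 contains pine, so C2 is forced; the remaining 5 elements need at least 2 more sets (each remaining set adds at most 3) — so at least 3 sets are needed, and 3 is optimal.

3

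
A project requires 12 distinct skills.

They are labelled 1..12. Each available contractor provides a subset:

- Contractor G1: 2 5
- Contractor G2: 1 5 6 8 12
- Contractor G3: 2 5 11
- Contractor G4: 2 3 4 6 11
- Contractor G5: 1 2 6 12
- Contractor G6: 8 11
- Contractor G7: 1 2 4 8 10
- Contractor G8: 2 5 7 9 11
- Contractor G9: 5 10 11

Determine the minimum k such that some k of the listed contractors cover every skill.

4

G4 and G5 and G7 and G8 together: G4 ∪ G5 ∪ G7 ∪ G8 = {1, 2, 3, 4, 5, 6, 7, 8, 9, 10, 11, 12} — every skill is covered.
No 3 of the 9 contractors cover everything (all 84 combinations miss at least one skill), so 4 is optimal.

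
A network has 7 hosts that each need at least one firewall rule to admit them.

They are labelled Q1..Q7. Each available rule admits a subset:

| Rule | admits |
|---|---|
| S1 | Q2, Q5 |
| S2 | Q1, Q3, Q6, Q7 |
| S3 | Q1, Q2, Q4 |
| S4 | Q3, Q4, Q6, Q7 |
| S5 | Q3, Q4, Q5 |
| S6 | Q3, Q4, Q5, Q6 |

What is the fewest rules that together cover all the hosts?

3

S1 and S3 and S4 together: S1 ∪ S3 ∪ S4 = {Q1, Q2, Q3, Q4, Q5, Q6, Q7} — every host is covered.
No 2 of the 6 rules cover everything (all 15 combinations miss at least one host), so 3 is optimal.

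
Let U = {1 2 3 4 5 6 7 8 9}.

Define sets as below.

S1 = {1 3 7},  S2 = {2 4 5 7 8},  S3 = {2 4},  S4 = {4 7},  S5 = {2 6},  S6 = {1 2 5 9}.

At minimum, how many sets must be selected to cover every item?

S1, S2, S5, and S6 cover everything between them: the union {1, 2, 3, 4, 5, 6, 7, 8, 9} is all of U.
No 3 of the 6 sets cover everything (all 20 combinations miss at least one item), so 4 is optimal.

4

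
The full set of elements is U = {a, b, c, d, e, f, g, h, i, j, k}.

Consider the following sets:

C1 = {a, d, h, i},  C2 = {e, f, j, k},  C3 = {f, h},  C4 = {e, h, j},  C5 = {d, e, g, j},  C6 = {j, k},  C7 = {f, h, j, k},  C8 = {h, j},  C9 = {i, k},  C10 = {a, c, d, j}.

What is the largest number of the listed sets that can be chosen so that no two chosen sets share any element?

C3, C5, C9 are pairwise disjoint (C3={f,h}; C5={d,e,g,j}; C9={i,k}).
Every remaining set overlaps one of these, and no 4 of the listed sets are pairwise disjoint, so 3 is the maximum.

3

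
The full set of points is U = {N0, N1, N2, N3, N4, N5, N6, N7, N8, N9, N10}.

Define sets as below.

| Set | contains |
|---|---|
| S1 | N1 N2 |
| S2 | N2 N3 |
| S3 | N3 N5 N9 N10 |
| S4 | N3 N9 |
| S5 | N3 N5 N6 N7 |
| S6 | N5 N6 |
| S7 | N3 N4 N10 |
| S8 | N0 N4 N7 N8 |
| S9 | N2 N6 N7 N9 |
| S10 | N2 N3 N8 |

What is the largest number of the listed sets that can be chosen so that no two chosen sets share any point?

S1, S4, S6, S8 are pairwise disjoint (S1={N1,N2}; S4={N3,N9}; S6={N5,N6}; S8={N0,N4,N7,N8}).
Every remaining set overlaps one of these, and no 5 of the listed sets are pairwise disjoint, so 4 is the maximum.

4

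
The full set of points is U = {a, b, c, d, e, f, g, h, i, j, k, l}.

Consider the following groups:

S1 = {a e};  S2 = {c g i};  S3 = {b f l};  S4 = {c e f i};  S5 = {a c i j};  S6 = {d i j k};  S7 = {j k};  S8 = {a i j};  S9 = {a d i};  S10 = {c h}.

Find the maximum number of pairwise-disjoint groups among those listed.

4

S1, S2, S3, S7 are pairwise disjoint (S1={a,e}; S2={c,g,i}; S3={b,f,l}; S7={j,k}).
Every remaining group overlaps one of these, and no 5 of the listed groups are pairwise disjoint, so 4 is the maximum.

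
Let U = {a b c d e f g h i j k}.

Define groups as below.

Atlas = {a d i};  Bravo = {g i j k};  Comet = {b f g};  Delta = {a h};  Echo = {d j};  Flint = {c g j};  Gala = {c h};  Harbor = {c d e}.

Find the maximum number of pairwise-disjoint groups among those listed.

Atlas, Comet, Gala are pairwise disjoint (Atlas={a,d,i}; Comet={b,f,g}; Gala={c,h}).
Every remaining group overlaps one of these, and no 4 of the listed groups are pairwise disjoint, so 3 is the maximum.

3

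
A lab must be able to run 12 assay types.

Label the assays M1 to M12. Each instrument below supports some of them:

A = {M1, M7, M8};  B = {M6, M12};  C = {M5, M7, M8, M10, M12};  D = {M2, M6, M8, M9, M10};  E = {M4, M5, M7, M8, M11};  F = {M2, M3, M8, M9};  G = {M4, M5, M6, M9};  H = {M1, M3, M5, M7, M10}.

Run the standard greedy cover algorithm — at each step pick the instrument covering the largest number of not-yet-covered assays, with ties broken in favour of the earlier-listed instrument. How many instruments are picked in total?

4

Greedy: pick C (covers 5 new) → pick D (covers 3 new) → pick E (covers 2 new) → pick H (covers 2 new). Total picks: 4.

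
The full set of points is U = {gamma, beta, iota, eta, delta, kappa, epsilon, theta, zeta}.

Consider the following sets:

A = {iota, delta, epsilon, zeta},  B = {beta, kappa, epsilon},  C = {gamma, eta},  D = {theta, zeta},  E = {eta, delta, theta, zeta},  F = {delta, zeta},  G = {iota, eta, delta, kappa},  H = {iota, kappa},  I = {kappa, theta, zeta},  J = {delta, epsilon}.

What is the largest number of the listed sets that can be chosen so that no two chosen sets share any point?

4

C, D, H, J are pairwise disjoint (C={gamma,eta}; D={theta,zeta}; H={iota,kappa}; J={delta,epsilon}).
Every remaining set overlaps one of these, and no 5 of the listed sets are pairwise disjoint, so 4 is the maximum.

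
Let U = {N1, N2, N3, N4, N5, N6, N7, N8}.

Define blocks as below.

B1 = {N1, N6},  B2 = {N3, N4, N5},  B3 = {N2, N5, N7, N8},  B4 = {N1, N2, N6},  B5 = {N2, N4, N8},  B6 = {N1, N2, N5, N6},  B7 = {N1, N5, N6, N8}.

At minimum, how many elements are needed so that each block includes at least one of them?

3

Take H = {N4, N6, N8}. Each listed block contains at least one of these, so H is a hitting set of size 3.
No choice of 2 elements meets every block, so 3 is the minimum.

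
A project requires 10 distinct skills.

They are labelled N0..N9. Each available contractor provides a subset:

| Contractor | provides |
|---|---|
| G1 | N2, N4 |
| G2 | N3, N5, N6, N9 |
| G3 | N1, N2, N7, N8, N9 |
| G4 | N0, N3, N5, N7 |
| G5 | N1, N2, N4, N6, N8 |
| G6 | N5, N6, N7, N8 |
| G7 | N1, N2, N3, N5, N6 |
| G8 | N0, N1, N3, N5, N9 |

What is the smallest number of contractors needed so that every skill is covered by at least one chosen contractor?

3

G3 and G4 and G5 together: G3 ∪ G4 ∪ G5 = {N0, N1, N2, N3, N4, N5, N6, N7, N8, N9} — every skill is covered.
No 2 of the 8 contractors cover everything (all 28 combinations miss at least one skill), so 3 is optimal.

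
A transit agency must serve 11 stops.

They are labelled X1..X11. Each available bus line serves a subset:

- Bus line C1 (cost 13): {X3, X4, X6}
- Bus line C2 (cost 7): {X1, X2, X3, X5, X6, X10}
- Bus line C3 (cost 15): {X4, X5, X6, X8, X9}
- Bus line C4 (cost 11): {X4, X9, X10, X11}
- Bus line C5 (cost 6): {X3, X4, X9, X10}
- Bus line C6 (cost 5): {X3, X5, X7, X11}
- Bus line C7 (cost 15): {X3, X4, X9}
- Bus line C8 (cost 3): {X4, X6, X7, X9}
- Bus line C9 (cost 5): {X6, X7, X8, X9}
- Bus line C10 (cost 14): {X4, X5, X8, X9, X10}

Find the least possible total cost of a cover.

C2, C6, C8, C9 together cover every stop (C2 ∪ C6 ∪ C8 ∪ C9 = {X1, X2, X3, X4, X5, X6, X7, X8, X9, X10, X11}); total cost 7 + 5 + 3 + 5 = 20.
No covering selection has total cost below 20.

20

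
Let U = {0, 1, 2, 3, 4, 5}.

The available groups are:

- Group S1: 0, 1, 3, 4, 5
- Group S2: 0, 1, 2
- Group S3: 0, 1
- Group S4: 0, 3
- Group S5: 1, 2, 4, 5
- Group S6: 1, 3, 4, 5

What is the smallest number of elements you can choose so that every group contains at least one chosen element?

2

H = {0, 4} meets every group (each contains at least one member of H), and |H| = 2.
The groups S4, S5 are pairwise disjoint, so any hitting set needs a separate element for each — at least 2. Hence 2 is optimal.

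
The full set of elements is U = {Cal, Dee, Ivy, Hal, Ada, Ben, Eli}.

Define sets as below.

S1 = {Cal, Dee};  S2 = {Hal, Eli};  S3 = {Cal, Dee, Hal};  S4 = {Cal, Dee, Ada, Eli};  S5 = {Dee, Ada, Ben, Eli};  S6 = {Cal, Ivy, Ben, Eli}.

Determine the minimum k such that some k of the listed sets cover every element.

S2, S5, and S6 cover everything between them: the union {Cal, Dee, Ivy, Hal, Ada, Ben, Eli} is all of U.
Only S6 contains Ivy, so S6 is forced; the remaining 3 elements need at least 2 more sets (each remaining set adds at most 2) — so at least 3 sets are needed, and 3 is optimal.

3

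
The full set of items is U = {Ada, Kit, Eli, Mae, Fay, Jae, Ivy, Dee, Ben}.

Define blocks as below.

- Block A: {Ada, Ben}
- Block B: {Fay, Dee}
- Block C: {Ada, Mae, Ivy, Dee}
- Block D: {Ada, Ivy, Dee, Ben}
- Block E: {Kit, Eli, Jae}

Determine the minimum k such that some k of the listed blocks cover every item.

Take {A, B, C, E}. Their union is {Ada, Kit, Eli, Mae, Fay, Jae, Ivy, Dee, Ben}, which is all 9 items.
Only B contains Fay, so B is forced; the remaining 7 items need at least 3 more blocks (each remaining block adds at most 3) — so at least 4 blocks are needed, and 4 is optimal.

4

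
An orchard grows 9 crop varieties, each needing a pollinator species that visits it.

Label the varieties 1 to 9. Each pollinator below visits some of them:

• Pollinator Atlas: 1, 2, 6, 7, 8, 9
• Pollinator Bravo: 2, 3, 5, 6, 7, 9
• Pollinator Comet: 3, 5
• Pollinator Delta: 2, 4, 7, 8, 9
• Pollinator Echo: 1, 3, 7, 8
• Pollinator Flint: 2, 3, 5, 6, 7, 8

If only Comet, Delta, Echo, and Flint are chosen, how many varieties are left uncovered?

Union of Comet, Delta, Echo, Flint = {1, 2, 3, 4, 5, 6, 7, 8, 9} — that's every variety, so 0 are uncovered.

0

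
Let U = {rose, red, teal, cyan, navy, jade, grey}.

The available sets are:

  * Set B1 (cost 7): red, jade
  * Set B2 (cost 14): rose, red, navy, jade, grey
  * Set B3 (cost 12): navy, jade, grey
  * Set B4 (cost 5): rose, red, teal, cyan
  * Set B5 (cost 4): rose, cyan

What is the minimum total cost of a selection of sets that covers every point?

B3, B4 together cover every point (B3 ∪ B4 = {rose, red, teal, cyan, navy, jade, grey}); total cost 12 + 5 = 17.
No covering selection has total cost below 17.

17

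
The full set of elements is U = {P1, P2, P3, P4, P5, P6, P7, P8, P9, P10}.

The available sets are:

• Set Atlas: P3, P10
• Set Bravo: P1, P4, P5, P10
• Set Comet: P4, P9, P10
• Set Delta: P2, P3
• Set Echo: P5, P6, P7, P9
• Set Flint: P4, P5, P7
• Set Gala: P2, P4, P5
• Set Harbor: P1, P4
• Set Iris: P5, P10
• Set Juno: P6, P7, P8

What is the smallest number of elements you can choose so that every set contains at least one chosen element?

4

H = {P3, P4, P5, P7} meets every set (each contains at least one member of H), and |H| = 4.
The sets Delta, Harbor, Iris, Juno are pairwise disjoint, so any hitting set needs a separate element for each — at least 4. Hence 4 is optimal.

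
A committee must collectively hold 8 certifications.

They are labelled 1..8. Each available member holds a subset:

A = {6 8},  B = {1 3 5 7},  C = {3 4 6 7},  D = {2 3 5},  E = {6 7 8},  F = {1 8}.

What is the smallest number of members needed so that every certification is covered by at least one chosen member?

3

Take {C, D, F}. Their union is {1, 2, 3, 4, 5, 6, 7, 8}, which is all 8 certifications.
Only D contains 2, so D is forced; the remaining 5 certifications need at least 2 more members (each remaining member adds at most 3) — so at least 3 members are needed, and 3 is optimal.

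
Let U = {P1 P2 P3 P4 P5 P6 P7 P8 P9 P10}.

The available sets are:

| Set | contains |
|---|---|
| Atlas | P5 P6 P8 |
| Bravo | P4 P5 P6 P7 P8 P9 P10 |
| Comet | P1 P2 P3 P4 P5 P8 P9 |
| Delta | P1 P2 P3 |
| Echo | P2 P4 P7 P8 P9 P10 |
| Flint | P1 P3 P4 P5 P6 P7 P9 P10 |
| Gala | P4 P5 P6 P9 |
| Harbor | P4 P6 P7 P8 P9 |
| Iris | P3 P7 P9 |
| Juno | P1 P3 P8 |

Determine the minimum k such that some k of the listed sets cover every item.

Take {Echo, Flint}. Their union is {P1, P2, P3, P4, P5, P6, P7, P8, P9, P10}, which is all 10 items.
No single set has all 10 items (the largest, Flint, has 8), so 2 is optimal.

2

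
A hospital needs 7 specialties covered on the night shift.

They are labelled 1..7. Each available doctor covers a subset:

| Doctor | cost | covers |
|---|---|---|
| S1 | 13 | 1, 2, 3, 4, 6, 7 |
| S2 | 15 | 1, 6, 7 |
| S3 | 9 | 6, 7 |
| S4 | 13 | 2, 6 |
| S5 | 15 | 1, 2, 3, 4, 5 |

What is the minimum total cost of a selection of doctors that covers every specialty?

24

S3, S5 together cover every specialty (S3 ∪ S5 = {1, 2, 3, 4, 5, 6, 7}); total cost 9 + 15 = 24.
The greedy pick S1, S5 costs 28; no covering selection beats 24.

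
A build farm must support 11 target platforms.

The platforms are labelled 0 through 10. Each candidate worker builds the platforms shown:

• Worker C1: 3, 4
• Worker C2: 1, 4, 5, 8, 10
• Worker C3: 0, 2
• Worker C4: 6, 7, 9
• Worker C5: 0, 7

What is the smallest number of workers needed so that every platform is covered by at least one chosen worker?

Take {C1, C2, C3, C4}. Their union is {0, 1, 2, 3, 4, 5, 6, 7, 8, 9, 10}, which is all 11 platforms.
Only C1 contains 3, so C1 is forced; the remaining 9 platforms need at least 3 more workers (each remaining worker adds at most 4) — so at least 4 workers are needed, and 4 is optimal.

4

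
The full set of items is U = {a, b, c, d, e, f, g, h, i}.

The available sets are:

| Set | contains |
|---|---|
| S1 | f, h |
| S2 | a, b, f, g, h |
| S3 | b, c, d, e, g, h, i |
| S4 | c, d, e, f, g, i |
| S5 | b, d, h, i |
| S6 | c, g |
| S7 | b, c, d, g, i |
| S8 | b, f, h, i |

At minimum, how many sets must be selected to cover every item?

2

S2 and S3 together: S2 ∪ S3 = {a, b, c, d, e, f, g, h, i} — every item is covered.
No single set has all 9 items (the largest, S3, has 7), so 2 is optimal.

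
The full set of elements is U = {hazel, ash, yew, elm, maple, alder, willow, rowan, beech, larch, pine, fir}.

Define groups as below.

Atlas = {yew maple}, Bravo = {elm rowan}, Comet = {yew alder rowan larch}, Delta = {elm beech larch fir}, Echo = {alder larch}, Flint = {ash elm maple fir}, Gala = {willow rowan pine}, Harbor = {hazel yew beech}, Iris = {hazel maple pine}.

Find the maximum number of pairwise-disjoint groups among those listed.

4

Echo, Flint, Gala, Harbor are pairwise disjoint (Echo={alder,larch}; Flint={ash,elm,maple,fir}; Gala={willow,rowan,pine}; Harbor={hazel,yew,beech}).
Every remaining group overlaps one of these, and no 5 of the listed groups are pairwise disjoint, so 4 is the maximum.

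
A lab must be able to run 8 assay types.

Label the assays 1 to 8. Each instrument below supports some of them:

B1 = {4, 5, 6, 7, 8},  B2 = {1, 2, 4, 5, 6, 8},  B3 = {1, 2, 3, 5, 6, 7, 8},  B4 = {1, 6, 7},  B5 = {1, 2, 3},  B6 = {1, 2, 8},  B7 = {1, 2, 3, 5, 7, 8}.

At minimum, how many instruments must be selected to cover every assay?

2

Take {B2, B3}. Their union is {1, 2, 3, 4, 5, 6, 7, 8}, which is all 8 assays.
No single instrument has all 8 assays (the largest, B3, has 7), so 2 is optimal.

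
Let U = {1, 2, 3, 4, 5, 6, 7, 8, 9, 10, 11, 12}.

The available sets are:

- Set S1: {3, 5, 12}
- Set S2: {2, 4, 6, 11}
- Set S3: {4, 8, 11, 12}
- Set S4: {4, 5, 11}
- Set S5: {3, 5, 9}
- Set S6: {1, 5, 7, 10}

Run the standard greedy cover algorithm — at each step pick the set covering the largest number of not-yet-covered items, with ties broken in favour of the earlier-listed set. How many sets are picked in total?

5

Greedy: pick S2 (covers 4 new) → pick S6 (covers 4 new) → pick S1 (covers 2 new) → pick S3 (covers 1 new) → pick S5 (covers 1 new). Total picks: 5.
(The true minimum cover uses only 4 sets, so greedy is not optimal here.)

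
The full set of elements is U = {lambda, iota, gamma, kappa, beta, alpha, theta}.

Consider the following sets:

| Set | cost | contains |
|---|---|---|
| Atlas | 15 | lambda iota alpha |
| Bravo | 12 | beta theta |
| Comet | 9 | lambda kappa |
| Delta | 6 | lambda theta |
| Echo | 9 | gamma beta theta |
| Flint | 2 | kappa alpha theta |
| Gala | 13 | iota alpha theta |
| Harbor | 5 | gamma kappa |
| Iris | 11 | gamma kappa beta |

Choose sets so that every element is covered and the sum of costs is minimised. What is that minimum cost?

26

Atlas, Echo, Flint together cover every element (Atlas ∪ Echo ∪ Flint = {lambda, iota, gamma, kappa, beta, alpha, theta}); total cost 15 + 9 + 2 = 26.
The greedy pick Flint, Echo, Delta, Gala costs 30; no covering selection beats 26.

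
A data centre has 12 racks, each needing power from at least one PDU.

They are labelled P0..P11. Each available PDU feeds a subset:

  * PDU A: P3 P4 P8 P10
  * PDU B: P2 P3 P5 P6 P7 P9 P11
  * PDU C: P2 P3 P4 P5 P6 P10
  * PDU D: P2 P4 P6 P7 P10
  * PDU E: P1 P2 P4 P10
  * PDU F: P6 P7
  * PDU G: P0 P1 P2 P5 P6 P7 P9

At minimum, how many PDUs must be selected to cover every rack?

A and B and G together: A ∪ B ∪ G = {P0, P1, P2, P3, P4, P5, P6, P7, P8, P9, P10, P11} — every rack is covered.
Only G contains P0, so G is forced; the remaining 5 racks need at least 2 more PDUs (each remaining PDU adds at most 4) — so at least 3 PDUs are needed, and 3 is optimal.

3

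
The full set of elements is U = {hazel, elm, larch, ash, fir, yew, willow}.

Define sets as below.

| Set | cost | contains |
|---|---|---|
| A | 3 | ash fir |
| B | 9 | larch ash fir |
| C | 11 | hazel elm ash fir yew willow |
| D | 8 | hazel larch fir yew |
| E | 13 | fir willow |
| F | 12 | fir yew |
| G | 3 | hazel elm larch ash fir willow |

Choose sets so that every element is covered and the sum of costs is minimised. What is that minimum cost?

11

D, G together cover every element (D ∪ G = {hazel, elm, larch, ash, fir, yew, willow}); total cost 8 + 3 = 11.
No covering selection has total cost below 11.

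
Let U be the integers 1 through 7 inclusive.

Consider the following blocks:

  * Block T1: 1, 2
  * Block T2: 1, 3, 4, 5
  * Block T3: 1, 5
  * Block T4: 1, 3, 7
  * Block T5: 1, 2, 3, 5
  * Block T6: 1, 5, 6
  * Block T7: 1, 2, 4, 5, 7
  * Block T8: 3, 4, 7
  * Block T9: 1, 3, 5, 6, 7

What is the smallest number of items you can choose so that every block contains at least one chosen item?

The 2 items {1, 7} hit every block.
The blocks T3, T8 are pairwise disjoint, so any hitting set needs a separate item for each — at least 2. Hence 2 is optimal.

2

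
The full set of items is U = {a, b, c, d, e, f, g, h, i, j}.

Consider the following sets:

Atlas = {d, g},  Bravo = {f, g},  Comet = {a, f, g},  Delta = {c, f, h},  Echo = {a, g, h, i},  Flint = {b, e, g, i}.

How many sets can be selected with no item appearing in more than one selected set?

Atlas, Delta are pairwise disjoint (Atlas={d,g}; Delta={c,f,h}).
Every remaining set overlaps one of these, and no 3 of the listed sets are pairwise disjoint, so 2 is the maximum.

2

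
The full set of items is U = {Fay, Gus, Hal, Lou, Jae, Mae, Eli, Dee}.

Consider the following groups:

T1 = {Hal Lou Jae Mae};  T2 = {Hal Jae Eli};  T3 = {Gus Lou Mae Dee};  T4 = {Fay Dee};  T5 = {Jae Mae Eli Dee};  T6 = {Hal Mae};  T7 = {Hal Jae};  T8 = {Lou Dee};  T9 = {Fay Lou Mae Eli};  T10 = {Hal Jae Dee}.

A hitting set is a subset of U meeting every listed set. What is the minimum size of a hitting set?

3

H = {Hal, Eli, Dee} meets every group (each contains at least one member of H), and |H| = 3.
No choice of 2 items meets every group, so 3 is the minimum.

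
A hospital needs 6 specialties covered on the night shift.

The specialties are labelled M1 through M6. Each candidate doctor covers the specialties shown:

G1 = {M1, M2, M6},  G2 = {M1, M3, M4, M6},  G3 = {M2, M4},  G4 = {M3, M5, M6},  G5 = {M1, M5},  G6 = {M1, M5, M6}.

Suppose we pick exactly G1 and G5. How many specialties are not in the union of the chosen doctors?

Union of G1, G5 = {M1, M2, M5, M6}.
Not covered: M3, M4 — 2 specialties.

2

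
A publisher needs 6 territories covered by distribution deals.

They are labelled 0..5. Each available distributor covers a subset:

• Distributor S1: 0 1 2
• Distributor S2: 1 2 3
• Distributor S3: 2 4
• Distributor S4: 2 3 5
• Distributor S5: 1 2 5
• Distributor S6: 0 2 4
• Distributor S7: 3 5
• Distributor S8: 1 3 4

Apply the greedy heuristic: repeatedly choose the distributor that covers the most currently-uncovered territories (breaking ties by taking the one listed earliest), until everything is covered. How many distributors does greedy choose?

Greedy: pick S1 (covers 3 new) → pick S4 (covers 2 new) → pick S3 (covers 1 new). Total picks: 3.

3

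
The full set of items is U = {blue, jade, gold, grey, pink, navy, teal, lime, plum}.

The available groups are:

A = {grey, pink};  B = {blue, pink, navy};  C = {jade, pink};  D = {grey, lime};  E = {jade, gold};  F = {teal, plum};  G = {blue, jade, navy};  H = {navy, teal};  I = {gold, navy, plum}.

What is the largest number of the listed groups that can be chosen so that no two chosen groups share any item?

4

B, D, E, F are pairwise disjoint (B={blue,pink,navy}; D={grey,lime}; E={jade,gold}; F={teal,plum}).
Every remaining group overlaps one of these, and no 5 of the listed groups are pairwise disjoint, so 4 is the maximum.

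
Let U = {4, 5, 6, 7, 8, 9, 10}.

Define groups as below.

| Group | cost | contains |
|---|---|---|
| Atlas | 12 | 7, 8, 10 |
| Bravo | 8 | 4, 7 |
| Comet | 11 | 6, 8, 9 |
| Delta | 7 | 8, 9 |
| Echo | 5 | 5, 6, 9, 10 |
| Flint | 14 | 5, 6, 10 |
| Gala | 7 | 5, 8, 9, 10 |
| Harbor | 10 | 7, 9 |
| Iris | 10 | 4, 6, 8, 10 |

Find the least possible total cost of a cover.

20

Bravo, Echo, Gala together cover every point (Bravo ∪ Echo ∪ Gala = {4, 5, 6, 7, 8, 9, 10}); total cost 8 + 5 + 7 = 20.
No covering selection has total cost below 20.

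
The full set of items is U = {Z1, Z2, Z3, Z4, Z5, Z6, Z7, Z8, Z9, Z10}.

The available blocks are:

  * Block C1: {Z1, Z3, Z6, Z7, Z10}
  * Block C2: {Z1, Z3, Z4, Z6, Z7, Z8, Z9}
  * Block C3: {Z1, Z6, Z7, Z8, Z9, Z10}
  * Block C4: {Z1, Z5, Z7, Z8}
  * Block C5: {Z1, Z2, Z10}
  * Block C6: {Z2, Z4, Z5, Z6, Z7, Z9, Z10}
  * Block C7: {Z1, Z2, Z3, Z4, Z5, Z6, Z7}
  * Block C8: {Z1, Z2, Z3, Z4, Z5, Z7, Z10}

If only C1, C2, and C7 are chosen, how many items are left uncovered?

0

Union of C1, C2, C7 = {Z1, Z2, Z3, Z4, Z5, Z6, Z7, Z8, Z9, Z10} — that's every item, so 0 are uncovered.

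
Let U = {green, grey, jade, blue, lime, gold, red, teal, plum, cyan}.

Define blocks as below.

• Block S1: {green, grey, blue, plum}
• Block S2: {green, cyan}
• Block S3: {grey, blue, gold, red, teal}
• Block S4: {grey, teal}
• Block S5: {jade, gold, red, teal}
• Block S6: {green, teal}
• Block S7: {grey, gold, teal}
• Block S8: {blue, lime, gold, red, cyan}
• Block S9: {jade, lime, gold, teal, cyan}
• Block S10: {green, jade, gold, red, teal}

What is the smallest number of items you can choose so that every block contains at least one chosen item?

3

The 3 items {green, red, teal} hit every block.
No choice of 2 items meets every block, so 3 is the minimum.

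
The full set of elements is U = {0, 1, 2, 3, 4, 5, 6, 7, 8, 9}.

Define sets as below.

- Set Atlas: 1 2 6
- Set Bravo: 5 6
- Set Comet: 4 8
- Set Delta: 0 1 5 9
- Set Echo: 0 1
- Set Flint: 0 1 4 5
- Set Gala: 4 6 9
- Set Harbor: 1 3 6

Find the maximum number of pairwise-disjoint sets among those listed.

Bravo, Comet, Echo are pairwise disjoint (Bravo={5,6}; Comet={4,8}; Echo={0,1}).
Every remaining set overlaps one of these, and no 4 of the listed sets are pairwise disjoint, so 3 is the maximum.

3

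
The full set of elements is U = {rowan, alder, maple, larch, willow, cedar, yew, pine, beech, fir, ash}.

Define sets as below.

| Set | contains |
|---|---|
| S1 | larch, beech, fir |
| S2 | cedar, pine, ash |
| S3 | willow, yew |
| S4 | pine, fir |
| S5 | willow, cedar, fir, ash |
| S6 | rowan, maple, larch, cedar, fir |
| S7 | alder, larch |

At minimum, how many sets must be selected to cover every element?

5

S1, S2, S3, S6, and S7 cover everything between them: the union {rowan, alder, maple, larch, willow, cedar, yew, pine, beech, fir, ash} is all of U.
No 4 of the 7 sets cover everything (all 35 combinations miss at least one element), so 5 is optimal.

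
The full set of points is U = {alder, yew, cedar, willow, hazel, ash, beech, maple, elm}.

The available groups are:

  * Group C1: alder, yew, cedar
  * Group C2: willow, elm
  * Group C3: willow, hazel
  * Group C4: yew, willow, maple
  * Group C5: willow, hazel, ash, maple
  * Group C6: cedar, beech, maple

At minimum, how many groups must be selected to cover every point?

4

C1, C2, C5, and C6 cover everything between them: the union {alder, yew, cedar, willow, hazel, ash, beech, maple, elm} is all of U.
Only C2 contains elm, so C2 is forced; the remaining 7 points need at least 3 more groups (each remaining group adds at most 3) — so at least 4 groups are needed, and 4 is optimal.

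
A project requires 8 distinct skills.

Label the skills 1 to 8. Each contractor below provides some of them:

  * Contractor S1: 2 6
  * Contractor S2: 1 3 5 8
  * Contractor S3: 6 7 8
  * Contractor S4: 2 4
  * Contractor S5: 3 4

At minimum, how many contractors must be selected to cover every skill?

3

S2 and S3 and S4 together: S2 ∪ S3 ∪ S4 = {1, 2, 3, 4, 5, 6, 7, 8} — every skill is covered.
Only S2 contains 1, so S2 is forced; the remaining 4 skills need at least 2 more contractors (each remaining contractor adds at most 2) — so at least 3 contractors are needed, and 3 is optimal.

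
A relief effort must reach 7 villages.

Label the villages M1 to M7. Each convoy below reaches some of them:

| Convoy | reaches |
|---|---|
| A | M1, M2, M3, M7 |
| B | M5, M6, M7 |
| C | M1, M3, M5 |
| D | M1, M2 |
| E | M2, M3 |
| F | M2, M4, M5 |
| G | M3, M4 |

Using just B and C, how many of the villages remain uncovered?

Union of B, C = {M1, M3, M5, M6, M7}.
Not covered: M2, M4 — 2 villages.

2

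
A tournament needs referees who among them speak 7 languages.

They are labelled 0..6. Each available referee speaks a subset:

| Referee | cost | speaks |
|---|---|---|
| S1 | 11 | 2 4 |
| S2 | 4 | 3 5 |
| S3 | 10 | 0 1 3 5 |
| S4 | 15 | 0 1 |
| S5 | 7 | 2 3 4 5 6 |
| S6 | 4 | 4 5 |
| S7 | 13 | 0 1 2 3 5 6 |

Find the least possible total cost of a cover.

S6, S7 together cover every language (S6 ∪ S7 = {0, 1, 2, 3, 4, 5, 6}); total cost 4 + 13 = 17.
No covering selection has total cost below 17.

17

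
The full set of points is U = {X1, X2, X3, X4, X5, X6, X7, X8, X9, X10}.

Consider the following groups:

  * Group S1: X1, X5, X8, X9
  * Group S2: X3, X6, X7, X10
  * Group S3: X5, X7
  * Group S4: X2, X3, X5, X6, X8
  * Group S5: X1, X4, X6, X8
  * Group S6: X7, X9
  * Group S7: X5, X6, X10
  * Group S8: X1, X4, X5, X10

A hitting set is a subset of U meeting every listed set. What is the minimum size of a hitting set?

3

The 3 points {X1, X6, X7} hit every group.
No choice of 2 points meets every group, so 3 is the minimum.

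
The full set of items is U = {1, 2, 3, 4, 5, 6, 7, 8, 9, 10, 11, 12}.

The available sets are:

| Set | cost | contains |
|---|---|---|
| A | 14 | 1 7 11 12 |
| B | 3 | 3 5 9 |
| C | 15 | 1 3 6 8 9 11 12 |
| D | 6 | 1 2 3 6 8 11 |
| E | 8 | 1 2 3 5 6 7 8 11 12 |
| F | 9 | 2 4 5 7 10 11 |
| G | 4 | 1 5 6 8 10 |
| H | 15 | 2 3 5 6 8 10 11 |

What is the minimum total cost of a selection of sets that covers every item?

20

B, E, F together cover every item (B ∪ E ∪ F = {1, 2, 3, 4, 5, 6, 7, 8, 9, 10, 11, 12}); total cost 3 + 8 + 9 = 20.
The greedy pick G, B, E, F costs 24; no covering selection beats 20.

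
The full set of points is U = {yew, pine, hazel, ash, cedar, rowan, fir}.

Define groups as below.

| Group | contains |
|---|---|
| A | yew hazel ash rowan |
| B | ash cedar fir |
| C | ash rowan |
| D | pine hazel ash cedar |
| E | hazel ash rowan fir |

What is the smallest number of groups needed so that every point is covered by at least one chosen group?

Take {A, D, E}. Their union is {yew, pine, hazel, ash, cedar, rowan, fir}, which is all 7 points.
Only A contains yew, so A is forced; the remaining 3 points need at least 2 more groups (each remaining group adds at most 2) — so at least 3 groups are needed, and 3 is optimal.

3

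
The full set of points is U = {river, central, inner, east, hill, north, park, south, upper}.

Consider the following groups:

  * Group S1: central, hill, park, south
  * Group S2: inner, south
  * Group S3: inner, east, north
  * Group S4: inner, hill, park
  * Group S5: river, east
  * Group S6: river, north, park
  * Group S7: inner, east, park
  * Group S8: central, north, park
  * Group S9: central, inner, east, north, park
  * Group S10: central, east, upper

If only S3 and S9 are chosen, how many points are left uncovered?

4

Union of S3, S9 = {central, inner, east, north, park}.
Not covered: river, hill, south, upper — 4 points.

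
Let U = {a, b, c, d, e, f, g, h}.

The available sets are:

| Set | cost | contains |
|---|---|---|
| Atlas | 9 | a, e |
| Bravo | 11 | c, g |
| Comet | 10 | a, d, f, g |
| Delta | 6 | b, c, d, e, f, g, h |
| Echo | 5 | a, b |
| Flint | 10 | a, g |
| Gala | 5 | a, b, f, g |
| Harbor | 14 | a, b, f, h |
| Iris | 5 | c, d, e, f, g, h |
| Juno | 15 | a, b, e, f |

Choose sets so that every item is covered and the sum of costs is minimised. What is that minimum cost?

10

Gala, Iris together cover every item (Gala ∪ Iris = {a, b, c, d, e, f, g, h}); total cost 5 + 5 = 10.
No covering selection has total cost below 10.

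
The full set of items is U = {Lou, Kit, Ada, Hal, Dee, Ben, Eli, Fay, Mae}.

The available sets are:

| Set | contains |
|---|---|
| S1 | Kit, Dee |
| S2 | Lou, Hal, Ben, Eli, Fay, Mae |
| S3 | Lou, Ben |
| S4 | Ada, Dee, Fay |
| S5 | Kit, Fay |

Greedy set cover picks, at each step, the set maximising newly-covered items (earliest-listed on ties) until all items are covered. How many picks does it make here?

3

Greedy: pick S2 (covers 6 new) → pick S1 (covers 2 new) → pick S4 (covers 1 new). Total picks: 3.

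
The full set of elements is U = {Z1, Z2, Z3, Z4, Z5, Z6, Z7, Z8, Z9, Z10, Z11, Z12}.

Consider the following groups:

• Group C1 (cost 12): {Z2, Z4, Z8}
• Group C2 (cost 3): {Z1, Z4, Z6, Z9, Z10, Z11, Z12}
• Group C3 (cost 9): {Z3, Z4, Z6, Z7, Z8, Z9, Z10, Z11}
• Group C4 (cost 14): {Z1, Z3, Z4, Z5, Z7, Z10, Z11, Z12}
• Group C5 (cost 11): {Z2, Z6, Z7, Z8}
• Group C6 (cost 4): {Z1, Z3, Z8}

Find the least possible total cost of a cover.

28

C2, C4, C5 together cover every element (C2 ∪ C4 ∪ C5 = {Z1, Z2, Z3, Z4, Z5, Z6, Z7, Z8, Z9, Z10, Z11, Z12}); total cost 3 + 14 + 11 = 28.
The greedy pick C2, C6, C5, C4 costs 32; no covering selection beats 28.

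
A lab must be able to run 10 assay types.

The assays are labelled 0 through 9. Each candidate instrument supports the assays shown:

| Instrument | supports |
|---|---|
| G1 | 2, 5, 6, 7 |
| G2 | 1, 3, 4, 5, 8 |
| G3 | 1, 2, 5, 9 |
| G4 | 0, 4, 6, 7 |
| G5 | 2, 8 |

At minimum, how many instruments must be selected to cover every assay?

3

Take {G2, G3, G4}. Their union is {0, 1, 2, 3, 4, 5, 6, 7, 8, 9}, which is all 10 assays.
Only G4 contains 0, so G4 is forced; the remaining 6 assays need at least 2 more instruments (each remaining instrument adds at most 4) — so at least 3 instruments are needed, and 3 is optimal.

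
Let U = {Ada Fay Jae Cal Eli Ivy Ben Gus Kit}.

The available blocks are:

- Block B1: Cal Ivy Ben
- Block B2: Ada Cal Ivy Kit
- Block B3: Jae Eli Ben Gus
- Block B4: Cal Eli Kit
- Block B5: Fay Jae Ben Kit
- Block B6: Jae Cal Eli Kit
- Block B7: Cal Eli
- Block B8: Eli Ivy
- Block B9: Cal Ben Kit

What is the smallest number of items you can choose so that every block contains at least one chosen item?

3

Take H = {Eli, Ivy, Kit}. Each listed block contains at least one of these, so H is a hitting set of size 3.
No choice of 2 items meets every block, so 3 is the minimum.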